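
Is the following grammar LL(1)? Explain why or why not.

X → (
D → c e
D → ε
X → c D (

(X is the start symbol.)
Yes, the grammar is LL(1).

A grammar is LL(1) if for each non-terminal N with multiple productions, the predict sets of those productions are pairwise disjoint, where PREDICT(N → α) = (FIRST(α) \ {ε}) ∪ (FOLLOW(N) if α ⇒* ε).

Relevant sets:
  FOLLOW(D) = { '(' }

For X:
  PREDICT(X → '(') = { '(' }
  PREDICT(X → c D '(') = { 'c' }
For D:
  PREDICT(D → c e) = { 'c' }
  PREDICT(D → ε) = { '(' }

All predict sets are disjoint. The grammar IS LL(1).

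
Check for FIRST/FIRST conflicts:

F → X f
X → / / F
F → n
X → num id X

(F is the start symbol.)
No FIRST/FIRST conflicts.

A FIRST/FIRST conflict occurs when two productions N → α and N → β for the same non-terminal have FIRST(α) ∩ FIRST(β) ≠ ∅ (with ε ∈ FIRST of a nullable right-hand side, so two nullable alternatives also conflict).

FIRST sets of the non-terminals at (or reachable through a nullable prefix from) the front of some alternative:
  FIRST(X) = { '/', 'num' }

Productions for F:
  F → X f: FIRST = { '/', 'num' }
  F → n: FIRST = { 'n' }
Productions for X:
  X → / / F: FIRST = { '/' }
  X → num id X: FIRST = { 'num' }

All alternatives of each non-terminal have pairwise disjoint FIRST sets.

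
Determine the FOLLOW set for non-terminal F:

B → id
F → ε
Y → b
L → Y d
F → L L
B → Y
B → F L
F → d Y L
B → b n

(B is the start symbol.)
In B → F L: F is followed by L, add FIRST(L) \ {ε} = { 'b' }

Taking the union: FOLLOW(F) = { 'b' }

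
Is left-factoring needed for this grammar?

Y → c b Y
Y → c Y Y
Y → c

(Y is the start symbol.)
Yes, Y has productions with common prefix 'c'

Left-factoring is needed when two productions for the same non-terminal
share a common prefix on the right-hand side.

Productions for Y:
  Y → c b Y
  Y → c Y Y
  Y → c

Found common prefix 'c' in productions for Y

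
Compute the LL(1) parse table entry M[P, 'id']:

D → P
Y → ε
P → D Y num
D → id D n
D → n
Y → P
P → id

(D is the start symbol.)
P → D Y num, P → id

To find M[P, 'id'], we find productions for P where 'id' is in the predict set (PREDICT(N → α) = (FIRST(α) \ {ε}) ∪ (FOLLOW(N) if α ⇒* ε)).

Relevant sets:
  FIRST(D) = { 'id', 'n' }

P → D Y num: PREDICT = { 'id', 'n' }
  'id' is in predict set, so this production goes in M[P, 'id']
P → id: PREDICT = { 'id' }
  'id' is in predict set, so this production goes in M[P, 'id']

M[P, 'id'] = P → D Y num, P → id  (a multiply-defined cell — the grammar is not LL(1))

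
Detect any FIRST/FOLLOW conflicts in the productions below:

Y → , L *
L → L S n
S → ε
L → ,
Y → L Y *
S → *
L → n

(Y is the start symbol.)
No FIRST/FOLLOW conflicts.

A FIRST/FOLLOW conflict occurs when a non-terminal N has a nullable alternative N → β (β ⇒* ε) and another alternative N → α with FIRST(α) ∩ FOLLOW(N) ≠ ∅: on such a lookahead the parser cannot decide between expanding α and letting N vanish via β.

Nullable non-terminals: S.

S: nullable alternative(s) S → ε; FOLLOW(S) = { 'n' }
  S → ε: FIRST \ {ε} = { } — this is the only nullable alternative, skip
  S → *: FIRST \ {ε} = { '*' } — disjoint from FOLLOW(S)

L, Y have no nullable alternative, so no FIRST/FOLLOW check is needed there.

No FIRST/FOLLOW conflicts found.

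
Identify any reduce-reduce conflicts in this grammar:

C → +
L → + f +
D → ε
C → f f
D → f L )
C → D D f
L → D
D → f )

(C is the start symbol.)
Augment with C' → C and build the canonical LR(0) collection (I0 = CLOSURE({[C' → . C]}), then GOTO on every symbol after a dot until no new states appear). It has 16 states:
  I0: { [C → . +], [C → . D D f], [C → . f f], [C' → . C], [D → . f )], [D → . f L )], [D → .] }  — shift, reduce
  I1: { [C → + .] }  — reduce
  I2: { [C' → C .] }  — accept
  I3: { [C → D . D f], [D → . f )], [D → . f L )], [D → .] }  — shift, reduce
  I4: { [C → f . f], [D → . f )], [D → . f L )], [D → .], [D → f . )], [D → f . L )], [L → . + f +], [L → . D] }  — shift, reduce
  I5: { [D → f ) .] }  — reduce
  I6: { [L → + . f +] }  — shift
  I7: { [L → D .] }  — reduce
  I8: { [D → f L . )] }  — shift
  I9: { [C → f f .], [D → . f )], [D → . f L )], [D → .], [D → f . )], [D → f . L )], [L → . + f +], [L → . D] }  — shift, 2 reduces
  I10: { [D → . f )], [D → . f L )], [D → .], [D → f . )], [D → f . L )], [L → . + f +], [L → . D] }  — shift, reduce
  I11: { [D → f L ) .] }  — reduce
  I12: { [L → + f . +] }  — shift
  I13: { [L → + f + .] }  — reduce
  I14: { [C → D D . f] }  — shift
  I15: { [C → D D f .] }  — reduce

I9 contains complete items [C → f f .], [D → .] — reduce-reduce conflict.

Answer: Yes — I9: [C → f f .] vs [D → .]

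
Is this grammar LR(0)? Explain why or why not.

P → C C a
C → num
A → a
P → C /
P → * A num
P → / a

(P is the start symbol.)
A grammar is LR(0) if no state in the canonical LR(0) collection has:
  - both a shift item (dot before a terminal) and a complete item (shift-reduce conflict), or
  - two or more complete items (reduce-reduce conflict; the accept item [P' → P .] counts as a complete item here).

Augment with P' → P and build the canonical LR(0) collection (I0 = CLOSURE({[P' → . P]}), then GOTO on every symbol after a dot until no new states appear). It has 13 states:
  I0: { [C → . num], [P → . * A num], [P → . / a], [P → . C /], [P → . C C a], [P' → . P] }  — shift
  I1: { [A → . a], [P → * . A num] }  — shift
  I2: { [P → / . a] }  — shift
  I3: { [C → . num], [P → C . /], [P → C . C a] }  — shift
  I4: { [P' → P .] }  — accept
  I5: { [C → num .] }  — reduce
  I6: { [P → C / .] }  — reduce
  I7: { [P → C C . a] }  — shift
  I8: { [P → C C a .] }  — reduce
  I9: { [P → / a .] }  — reduce
  I10: { [P → * A . num] }  — shift
  I11: { [A → a .] }  — reduce
  I12: { [P → * A num .] }  — reduce

Every state is either a pure shift/goto state or contains exactly one complete item and nothing to shift — no conflicts. The grammar is LR(0).

Answer: Yes, the grammar is LR(0)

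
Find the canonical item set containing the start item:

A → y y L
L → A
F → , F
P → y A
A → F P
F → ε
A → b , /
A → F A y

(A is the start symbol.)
{ [A → . F A y], [A → . F P], [A → . b , /], [A → . y y L], [A' → . A], [F → . , F], [F → .] }

First, augment the grammar with A' → A
I₀ = CLOSURE({ [A' → . A] }):
  [A' → . A] has the dot before A: add [A → . y y L], [A → . F P], [A → . b , /], [A → . F A y]
  [A → . F P] has the dot before F: add [F → . , F], [F → .]
No further items can be added.

I₀ = { [A → . F A y], [A → . F P], [A → . b , /], [A → . y y L], [A' → . A], [F → . , F], [F → .] }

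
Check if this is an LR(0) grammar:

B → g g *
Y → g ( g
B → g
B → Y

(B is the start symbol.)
No. Shift-reduce conflict between [B → g .] and [B → g . g *]

A grammar is LR(0) if no state in the canonical LR(0) collection has:
  - both a shift item (dot before a terminal) and a complete item (shift-reduce conflict), or
  - two or more complete items (reduce-reduce conflict; the accept item [B' → B .] counts as a complete item here).

Augment with B' → B and build the canonical LR(0) collection (I0 = CLOSURE({[B' → . B]}), then GOTO on every symbol after a dot until no new states appear). It has 8 states:
  I0: { [B → . Y], [B → . g g *], [B → . g], [B' → . B], [Y → . g ( g] }  — shift
  I1: { [B' → B .] }  — accept
  I2: { [B → Y .] }  — reduce
  I3: { [B → g . g *], [B → g .], [Y → g . ( g] }  — shift, reduce
  I4: { [Y → g ( . g] }  — shift
  I5: { [B → g g . *] }  — shift
  I6: { [B → g g * .] }  — reduce
  I7: { [Y → g ( g .] }  — reduce

Conflict in state I3:
  Shift-reduce conflict between [B → g .] and [B → g . g *]
So the grammar is NOT LR(0).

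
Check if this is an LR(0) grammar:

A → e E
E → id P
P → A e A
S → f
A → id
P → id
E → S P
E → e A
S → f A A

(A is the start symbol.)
Augment with A' → A and build the canonical LR(0) collection (I0 = CLOSURE({[A' → . A]}), then GOTO on every symbol after a dot until no new states appear). It has 18 states:
  I0: { [A → . e E], [A → . id], [A' → . A] }  — shift
  I1: { [A' → A .] }  — accept
  I2: { [A → e . E], [E → . S P], [E → . e A], [E → . id P], [S → . f A A], [S → . f] }  — shift
  I3: { [A → id .] }  — reduce
  I4: { [A → e E .] }  — reduce
  I5: { [A → . e E], [A → . id], [E → S . P], [P → . A e A], [P → . id] }  — shift
  I6: { [A → . e E], [A → . id], [E → e . A] }  — shift
  I7: { [A → . e E], [A → . id], [S → f . A A], [S → f .] }  — shift, reduce
  I8: { [A → . e E], [A → . id], [E → id . P], [P → . A e A], [P → . id] }  — shift
  I9: { [P → A . e A] }  — shift
  I10: { [E → id P .] }  — reduce
  I11: { [A → id .], [P → id .] }  — 2 reduces
  I12: { [A → . e E], [A → . id], [P → A e . A] }  — shift
  I13: { [P → A e A .] }  — reduce
  I14: { [A → . e E], [A → . id], [S → f A . A] }  — shift
  I15: { [S → f A A .] }  — reduce
  I16: { [E → e A .] }  — reduce
  I17: { [E → S P .] }  — reduce

Conflict in state I7:
  Shift-reduce conflict between [S → f .] and [A → . e E]
So the grammar is NOT LR(0).

Answer: No. Shift-reduce conflict between [S → f .] and [A → . e E]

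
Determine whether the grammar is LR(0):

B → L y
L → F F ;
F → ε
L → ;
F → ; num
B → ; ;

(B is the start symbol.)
No. Shift-reduce conflict between [F → .] and [B → . ; ;]

Augment with B' → B and build the canonical LR(0) collection (I0 = CLOSURE({[B' → . B]}), then GOTO on every symbol after a dot until no new states appear). It has 11 states:
  I0: { [B → . ; ;], [B → . L y], [B' → . B], [F → . ; num], [F → .], [L → . ;], [L → . F F ;] }  — shift, reduce
  I1: { [B → ; . ;], [F → ; . num], [L → ; .] }  — shift, reduce
  I2: { [B' → B .] }  — accept
  I3: { [F → . ; num], [F → .], [L → F . F ;] }  — shift, reduce
  I4: { [B → L . y] }  — shift
  I5: { [B → L y .] }  — reduce
  I6: { [F → ; . num] }  — shift
  I7: { [L → F F . ;] }  — shift
  I8: { [L → F F ; .] }  — reduce
  I9: { [F → ; num .] }  — reduce
  I10: { [B → ; ; .] }  — reduce

Conflict in state I0:
  Shift-reduce conflict between [F → .] and [B → . ; ;]
So the grammar is NOT LR(0).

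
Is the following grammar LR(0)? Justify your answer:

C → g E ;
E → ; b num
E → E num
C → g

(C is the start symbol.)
No. Shift-reduce conflict between [C → g .] and [E → . ; b num]

A grammar is LR(0) if no state in the canonical LR(0) collection has:
  - both a shift item (dot before a terminal) and a complete item (shift-reduce conflict), or
  - two or more complete items (reduce-reduce conflict; the accept item [C' → C .] counts as a complete item here).

Augment with C' → C and build the canonical LR(0) collection (I0 = CLOSURE({[C' → . C]}), then GOTO on every symbol after a dot until no new states appear). It has 9 states:
  I0: { [C → . g E ;], [C → . g], [C' → . C] }  — shift
  I1: { [C' → C .] }  — accept
  I2: { [C → g . E ;], [C → g .], [E → . ; b num], [E → . E num] }  — shift, reduce
  I3: { [E → ; . b num] }  — shift
  I4: { [C → g E . ;], [E → E . num] }  — shift
  I5: { [C → g E ; .] }  — reduce
  I6: { [E → E num .] }  — reduce
  I7: { [E → ; b . num] }  — shift
  I8: { [E → ; b num .] }  — reduce

Conflict in state I2:
  Shift-reduce conflict between [C → g .] and [E → . ; b num]
So the grammar is NOT LR(0).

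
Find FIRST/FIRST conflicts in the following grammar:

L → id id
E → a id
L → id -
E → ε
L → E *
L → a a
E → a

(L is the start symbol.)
Yes. L → id id / L → id '-' on { 'id' }; L → E '*' / L → a a on { 'a' }; E → a id / E → a on { 'a' }

A FIRST/FIRST conflict occurs when two productions N → α and N → β for the same non-terminal have FIRST(α) ∩ FIRST(β) ≠ ∅ (with ε ∈ FIRST of a nullable right-hand side, so two nullable alternatives also conflict).

FIRST sets of the non-terminals at (or reachable through a nullable prefix from) the front of some alternative:
  FIRST(E) = { 'a', ε }

Productions for L:
  L → id id: FIRST = { 'id' }
  L → id -: FIRST = { 'id' }
  L → E *: FIRST = { '*', 'a' }
  L → a a: FIRST = { 'a' }
Productions for E:
  E → a id: FIRST = { 'a' }
  E → ε: FIRST = { ε }
  E → a: FIRST = { 'a' }

Conflict for L: L → id id and L → id -
  Overlap: { 'id' }
Conflict for L: L → E * and L → a a
  Overlap: { 'a' }
Conflict for E: E → a id and E → a
  Overlap: { 'a' }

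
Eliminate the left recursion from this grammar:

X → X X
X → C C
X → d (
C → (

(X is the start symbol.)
X → C C X'
X → d ( X'
X' → X X'
X' → ε
C → (

X is directly left-recursive. The standard transformation for
  A → A α₁ | ... | A α_m | β₁ | ... | β_n
is
  A  → β₁ A' | ... | β_n A'
  A' → α₁ A' | ... | α_m A' | ε

X → C C becomes X → C C X'
X → d ( becomes X → d ( X'
X → X X becomes X' → X X'
Add X' → ε

Productions for other non-terminals are unchanged:
  C → (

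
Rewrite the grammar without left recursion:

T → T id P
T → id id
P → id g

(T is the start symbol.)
T → id id T'
T' → id P T'
T' → ε
P → id g

T is directly left-recursive. The standard transformation for
  A → A α₁ | ... | A α_m | β₁ | ... | β_n
is
  A  → β₁ A' | ... | β_n A'
  A' → α₁ A' | ... | α_m A' | ε

T → id id becomes T → id id T'
T → T id P becomes T' → id P T'
Add T' → ε

Productions for other non-terminals are unchanged:
  P → id g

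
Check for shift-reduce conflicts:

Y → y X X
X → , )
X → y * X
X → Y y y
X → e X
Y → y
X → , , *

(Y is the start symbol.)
A shift-reduce conflict occurs when an LR(0) state has both:
  - a complete (reduce) item [A → α .] (dot at the end), and
  - a shift item [B → β . c γ] (dot before a terminal).

Augment with Y' → Y and build the canonical LR(0) collection (I0 = CLOSURE({[Y' → . Y]}), then GOTO on every symbol after a dot until no new states appear). It has 17 states:
  I0: { [Y → . y X X], [Y → . y], [Y' → . Y] }  — shift
  I1: { [Y' → Y .] }  — accept
  I2: { [X → . , )], [X → . , , *], [X → . Y y y], [X → . e X], [X → . y * X], [Y → . y X X], [Y → . y], [Y → y . X X], [Y → y .] }  — shift, reduce
  I3: { [X → , . )], [X → , . , *] }  — shift
  I4: { [X → . , )], [X → . , , *], [X → . Y y y], [X → . e X], [X → . y * X], [Y → . y X X], [Y → . y], [Y → y X . X] }  — shift
  I5: { [X → Y . y y] }  — shift
  I6: { [X → . , )], [X → . , , *], [X → . Y y y], [X → . e X], [X → . y * X], [X → e . X], [Y → . y X X], [Y → . y] }  — shift
  I7: { [X → . , )], [X → . , , *], [X → . Y y y], [X → . e X], [X → . y * X], [X → y . * X], [Y → . y X X], [Y → . y], [Y → y . X X], [Y → y .] }  — shift, reduce
  I8: { [X → . , )], [X → . , , *], [X → . Y y y], [X → . e X], [X → . y * X], [X → y * . X], [Y → . y X X], [Y → . y] }  — shift
  I9: { [X → y * X .] }  — reduce
  I10: { [X → e X .] }  — reduce
  I11: { [X → Y y . y] }  — shift
  I12: { [X → Y y y .] }  — reduce
  I13: { [Y → y X X .] }  — reduce
  I14: { [X → , ) .] }  — reduce
  I15: { [X → , , . *] }  — shift
  I16: { [X → , , * .] }  — reduce

I2 contains reduce item [Y → y .] and shift items [X → . , )], [X → . , , *], [X → . e X], [X → . y * X], [Y → . y], [Y → . y X X] — shift-reduce conflict.
I7 contains reduce item [Y → y .] and shift items [X → . , )], [X → . , , *], [X → . e X], [X → . y * X], [X → y . * X], [Y → . y], [Y → . y X X] — shift-reduce conflict.

Answer: Yes — I2: [Y → y .] vs [X → . , )]; I7: [Y → y .] vs [X → . , )]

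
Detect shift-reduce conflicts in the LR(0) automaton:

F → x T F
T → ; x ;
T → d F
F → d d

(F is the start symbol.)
A shift-reduce conflict occurs when an LR(0) state has both:
  - a complete (reduce) item [A → α .] (dot at the end), and
  - a shift item [B → β . c γ] (dot before a terminal).

Augment with F' → F and build the canonical LR(0) collection (I0 = CLOSURE({[F' → . F]}), then GOTO on every symbol after a dot until no new states appear). It has 12 states:
  I0: { [F → . d d], [F → . x T F], [F' → . F] }  — shift
  I1: { [F' → F .] }  — accept
  I2: { [F → d . d] }  — shift
  I3: { [F → x . T F], [T → . ; x ;], [T → . d F] }  — shift
  I4: { [T → ; . x ;] }  — shift
  I5: { [F → . d d], [F → . x T F], [F → x T . F] }  — shift
  I6: { [F → . d d], [F → . x T F], [T → d . F] }  — shift
  I7: { [T → d F .] }  — reduce
  I8: { [F → x T F .] }  — reduce
  I9: { [T → ; x . ;] }  — shift
  I10: { [T → ; x ; .] }  — reduce
  I11: { [F → d d .] }  — reduce

No state contains both a complete item and a shift item.

Answer: No shift-reduce conflicts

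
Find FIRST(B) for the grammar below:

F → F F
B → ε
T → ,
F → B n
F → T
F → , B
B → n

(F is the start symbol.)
From B → ε:
  - ε-production, so ε ∈ FIRST(B)
From B → n:
  - n is a terminal: add 'n' and stop

Collecting: FIRST(B) = { 'n', ε }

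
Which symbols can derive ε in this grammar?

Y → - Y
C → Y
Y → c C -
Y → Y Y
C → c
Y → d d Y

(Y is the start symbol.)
None

A non-terminal is nullable if it can derive ε (the empty string): either it has an ε-production, or it has a production whose right-hand side consists entirely of nullable non-terminals.

There are no ε-productions, so no non-terminal can derive ε.
No non-terminals are nullable.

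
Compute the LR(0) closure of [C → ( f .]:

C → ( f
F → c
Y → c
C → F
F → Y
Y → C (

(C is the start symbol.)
To compute CLOSURE, for each item [A → α.Bβ] where B is a non-terminal, add [B → .γ] for all productions B → γ; repeat for the newly added items until nothing changes.

Start with: [C → ( f .]
The dot is at the end, so nothing is added.

CLOSURE = { [C → ( f .] }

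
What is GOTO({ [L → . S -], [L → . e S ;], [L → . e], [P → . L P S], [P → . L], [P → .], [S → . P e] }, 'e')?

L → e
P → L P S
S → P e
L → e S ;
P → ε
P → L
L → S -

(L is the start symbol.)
{ [L → . S -], [L → . e S ;], [L → . e], [L → e . S ;], [L → e .], [P → . L P S], [P → . L], [P → .], [S → . P e] }

GOTO(I, 'e') = CLOSURE({ [A → αX.β] : [A → α.Xβ] ∈ I, X = 'e' })

Items with dot before 'e', with the dot advanced:
  [L → . e] → [L → e .]
  [L → . e S ;] → [L → e . S ;]
Closure of the advanced items:
  [L → e . S ;] has the dot before S: add [S → . P e]
  [S → . P e] has the dot before P: add [P → . L P S], [P → .], [P → . L]
  [P → . L P S] has the dot before L: add [L → . e], [L → . e S ;], [L → . S -]

GOTO = { [L → . S -], [L → . e S ;], [L → . e], [L → e . S ;], [L → e .], [P → . L P S], [P → . L], [P → .], [S → . P e] }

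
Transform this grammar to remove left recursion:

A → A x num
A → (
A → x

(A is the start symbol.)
A → ( A'
A → x A'
A' → x num A'
A' → ε

A is directly left-recursive. The standard transformation for
  A → A α₁ | ... | A α_m | β₁ | ... | β_n
is
  A  → β₁ A' | ... | β_n A'
  A' → α₁ A' | ... | α_m A' | ε

A → ( becomes A → ( A'
A → x becomes A → x A'
A → A x num becomes A' → x num A'
Add A' → ε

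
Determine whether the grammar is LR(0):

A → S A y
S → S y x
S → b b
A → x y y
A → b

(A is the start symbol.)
No. Shift-reduce conflict between [A → b .] and [S → b . b]

A grammar is LR(0) if no state in the canonical LR(0) collection has:
  - both a shift item (dot before a terminal) and a complete item (shift-reduce conflict), or
  - two or more complete items (reduce-reduce conflict; the accept item [A' → A .] counts as a complete item here).

Augment with A' → A and build the canonical LR(0) collection (I0 = CLOSURE({[A' → . A]}), then GOTO on every symbol after a dot until no new states appear). It has 12 states:
  I0: { [A → . S A y], [A → . b], [A → . x y y], [A' → . A], [S → . S y x], [S → . b b] }  — shift
  I1: { [A' → A .] }  — accept
  I2: { [A → . S A y], [A → . b], [A → . x y y], [A → S . A y], [S → . S y x], [S → . b b], [S → S . y x] }  — shift
  I3: { [A → b .], [S → b . b] }  — shift, reduce
  I4: { [A → x . y y] }  — shift
  I5: { [A → x y . y] }  — shift
  I6: { [A → x y y .] }  — reduce
  I7: { [S → b b .] }  — reduce
  I8: { [A → S A . y] }  — shift
  I9: { [S → S y . x] }  — shift
  I10: { [S → S y x .] }  — reduce
  I11: { [A → S A y .] }  — reduce

Conflict in state I3:
  Shift-reduce conflict between [A → b .] and [S → b . b]
So the grammar is NOT LR(0).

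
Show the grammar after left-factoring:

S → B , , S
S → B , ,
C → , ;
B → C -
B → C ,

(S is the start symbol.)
S → B , , S'
S' → S
S' → ε
C → , ;
B → C B'
B' → -
B' → ,

Left-factoring transforms A → αβ₁ | αβ₂ into A → αA' and A' → β₁ | β₂
(α is the longest common prefix among the alternatives). Repeat until
no nonterminal has two alternatives with a common prefix.

Round 1: S has alternatives sharing prefix 'B , ,'. Introduce S': S → B , , S'
  Add: S' → S
  Add: S' → ε

Round 2: B has alternatives sharing prefix 'C'. Introduce B': B → C B'
  Add: B' → -
  Add: B' → ,

No remaining common prefixes — done.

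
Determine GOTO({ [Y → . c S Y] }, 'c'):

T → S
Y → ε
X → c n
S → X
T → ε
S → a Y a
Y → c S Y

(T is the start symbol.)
{ [S → . X], [S → . a Y a], [X → . c n], [Y → c . S Y] }

GOTO(I, 'c') = CLOSURE({ [A → αX.β] : [A → α.Xβ] ∈ I, X = 'c' })

Items with dot before 'c', with the dot advanced:
  [Y → . c S Y] → [Y → c . S Y]
Closure of the advanced items:
  [Y → c . S Y] has the dot before S: add [S → . X], [S → . a Y a]
  [S → . X] has the dot before X: add [X → . c n]

GOTO = { [S → . X], [S → . a Y a], [X → . c n], [Y → c . S Y] }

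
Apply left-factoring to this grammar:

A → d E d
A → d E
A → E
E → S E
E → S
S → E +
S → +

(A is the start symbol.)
Left-factoring transforms A → αβ₁ | αβ₂ into A → αA' and A' → β₁ | β₂
(α is the longest common prefix among the alternatives). Repeat until
no nonterminal has two alternatives with a common prefix.

Round 1: A has alternatives sharing prefix 'd E'. Introduce A': A → d E A'
  Add: A' → d
  Add: A' → ε

Round 2: E has alternatives sharing prefix 'S'. Introduce E': E → S E'
  Add: E' → E
  Add: E' → ε

No remaining common prefixes — done.

Resulting grammar:
A → d E A'
A' → d
A' → ε
A → E
E → S E'
E' → E
E' → ε
S → E +
S → +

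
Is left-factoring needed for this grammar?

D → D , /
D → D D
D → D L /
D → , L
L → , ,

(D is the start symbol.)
Left-factoring is needed when two productions for the same non-terminal
share a common prefix on the right-hand side.

Productions for D:
  D → D , /
  D → D D
  D → D L /
  D → , L

Found common prefix 'D' in productions for D

Answer: Yes, D has productions with common prefix 'D'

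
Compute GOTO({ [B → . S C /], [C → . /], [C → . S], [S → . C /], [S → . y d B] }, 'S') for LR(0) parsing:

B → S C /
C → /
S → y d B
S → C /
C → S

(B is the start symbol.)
{ [B → S . C /], [C → . /], [C → . S], [C → S .], [S → . C /], [S → . y d B] }

GOTO(I, 'S') = CLOSURE({ [A → αX.β] : [A → α.Xβ] ∈ I, X = 'S' })

Items with dot before 'S', with the dot advanced:
  [B → . S C /] → [B → S . C /]
  [C → . S] → [C → S .]
Closure of the advanced items:
  [B → S . C /] has the dot before C: add [C → . /], [C → . S]
  [C → . S] has the dot before S: add [S → . y d B], [S → . C /]

GOTO = { [B → S . C /], [C → . /], [C → . S], [C → S .], [S → . C /], [S → . y d B] }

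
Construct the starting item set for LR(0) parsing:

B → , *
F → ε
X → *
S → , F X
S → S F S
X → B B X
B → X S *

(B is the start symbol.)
{ [B → . , *], [B → . X S *], [B' → . B], [X → . *], [X → . B B X] }

First, augment the grammar with B' → B
I₀ = CLOSURE({ [B' → . B] }):
  [B' → . B] has the dot before B: add [B → . , *], [B → . X S *]
  [B → . X S *] has the dot before X: add [X → . *], [X → . B B X]
No further items can be added.

I₀ = { [B → . , *], [B → . X S *], [B' → . B], [X → . *], [X → . B B X] }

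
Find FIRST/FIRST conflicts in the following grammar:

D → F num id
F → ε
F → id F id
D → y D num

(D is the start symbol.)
A FIRST/FIRST conflict occurs when two productions N → α and N → β for the same non-terminal have FIRST(α) ∩ FIRST(β) ≠ ∅ (with ε ∈ FIRST of a nullable right-hand side, so two nullable alternatives also conflict).

FIRST sets of the non-terminals at (or reachable through a nullable prefix from) the front of some alternative:
  FIRST(F) = { 'id', ε }

Productions for D:
  D → F num id: FIRST = { 'id', 'num' }
  D → y D num: FIRST = { 'y' }
Productions for F:
  F → ε: FIRST = { ε }
  F → id F id: FIRST = { 'id' }

All alternatives of each non-terminal have pairwise disjoint FIRST sets.

Answer: No FIRST/FIRST conflicts.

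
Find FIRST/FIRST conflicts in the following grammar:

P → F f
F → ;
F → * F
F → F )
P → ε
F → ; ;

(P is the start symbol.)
A FIRST/FIRST conflict occurs when two productions N → α and N → β for the same non-terminal have FIRST(α) ∩ FIRST(β) ≠ ∅ (with ε ∈ FIRST of a nullable right-hand side, so two nullable alternatives also conflict).

FIRST sets of the non-terminals at (or reachable through a nullable prefix from) the front of some alternative:
  FIRST(F) = { '*', ';' }

Productions for P:
  P → F f: FIRST = { '*', ';' }
  P → ε: FIRST = { ε }
Productions for F:
  F → ;: FIRST = { ';' }
  F → * F: FIRST = { '*' }
  F → F ): FIRST = { '*', ';' }
  F → ; ;: FIRST = { ';' }

Conflict for F: F → ; and F → F )
  Overlap: { ';' }
Conflict for F: F → ; and F → ; ;
  Overlap: { ';' }
Conflict for F: F → * F and F → F )
  Overlap: { '*' }
Conflict for F: F → F ) and F → ; ;
  Overlap: { ';' }

Answer: Yes. F → ';' / F → F ')' on { ';' }; F → ';' / F → ';' ';' on { ';' }; F → '*' F / F → F ')' on { '*' }; F → F ')' / F → ';' ';' on { ';' }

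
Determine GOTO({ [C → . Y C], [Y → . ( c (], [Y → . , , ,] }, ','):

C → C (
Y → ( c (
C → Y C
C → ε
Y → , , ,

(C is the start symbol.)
GOTO(I, ',') = CLOSURE({ [A → αX.β] : [A → α.Xβ] ∈ I, X = ',' })

Items with dot before ',', with the dot advanced:
  [Y → . , , ,] → [Y → , . , ,]
Closure adds nothing (no advanced item has the dot before a non-terminal).

GOTO = { [Y → , . , ,] }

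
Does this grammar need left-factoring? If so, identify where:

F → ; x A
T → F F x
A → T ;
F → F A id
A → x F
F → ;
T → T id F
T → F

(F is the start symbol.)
Yes, F has productions with common prefix ';'; T has productions with common prefix 'F'

Left-factoring is needed when two productions for the same non-terminal
share a common prefix on the right-hand side.

Productions for F:
  F → ; x A
  F → F A id
  F → ;
Productions for T:
  T → F F x
  T → T id F
  T → F
Productions for A:
  A → T ;
  A → x F

Found common prefix ';' in productions for F
Found common prefix 'F' in productions for T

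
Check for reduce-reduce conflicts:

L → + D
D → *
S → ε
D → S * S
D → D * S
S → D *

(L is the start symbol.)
Yes — I9: [S → .] vs [S → D * .]

A reduce-reduce conflict occurs when an LR(0) state has two complete items [A → α .] and [B → β .] — both call for a reduction, and with no lookahead the parser cannot choose between them.

Augment with L' → L and build the canonical LR(0) collection (I0 = CLOSURE({[L' → . L]}), then GOTO on every symbol after a dot until no new states appear). It has 11 states:
  I0: { [L → . + D], [L' → . L] }  — shift
  I1: { [D → . *], [D → . D * S], [D → . S * S], [L → + . D], [S → . D *], [S → .] }  — shift, reduce
  I2: { [L' → L .] }  — accept
  I3: { [D → * .] }  — reduce
  I4: { [D → D . * S], [L → + D .], [S → D . *] }  — shift, reduce
  I5: { [D → S . * S] }  — shift
  I6: { [D → . *], [D → . D * S], [D → . S * S], [D → S * . S], [S → . D *], [S → .] }  — shift, reduce
  I7: { [D → D . * S], [S → D . *] }  — shift
  I8: { [D → S * S .], [D → S . * S] }  — shift, reduce
  I9: { [D → . *], [D → . D * S], [D → . S * S], [D → D * . S], [S → . D *], [S → .], [S → D * .] }  — shift, 2 reduces
  I10: { [D → D * S .], [D → S . * S] }  — shift, reduce

I9 contains complete items [S → .], [S → D * .] — reduce-reduce conflict.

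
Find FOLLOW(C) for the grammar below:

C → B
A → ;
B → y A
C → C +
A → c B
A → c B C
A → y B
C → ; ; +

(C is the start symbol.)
C is the start symbol, so $ ∈ FOLLOW(C).
In C → C +: C is followed by '+', add FIRST('+') \ {ε} = { '+' }
In A → c B C: C is at the end, add FOLLOW(A)

The FOLLOW sets referred to above (computed the same way, to a fixed point):
  FOLLOW(A) = { $, '+', ';', 'y' }

Taking the union: FOLLOW(C) = { $, '+', ';', 'y' }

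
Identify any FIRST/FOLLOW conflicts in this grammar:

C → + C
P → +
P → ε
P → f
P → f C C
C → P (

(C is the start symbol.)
No FIRST/FOLLOW conflicts.

Nullable non-terminals: P.

P: nullable alternative(s) P → ε; FOLLOW(P) = { '(' }
  P → +: FIRST \ {ε} = { '+' } — disjoint from FOLLOW(P)
  P → ε: FIRST \ {ε} = { } — this is the only nullable alternative, skip
  P → f: FIRST \ {ε} = { 'f' } — disjoint from FOLLOW(P)
  P → f C C: FIRST \ {ε} = { 'f' } — disjoint from FOLLOW(P)

C has no nullable alternative, so no FIRST/FOLLOW check is needed there.

No FIRST/FOLLOW conflicts found.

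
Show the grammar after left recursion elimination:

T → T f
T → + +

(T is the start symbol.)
T → + + T'
T' → f T'
T' → ε

T is directly left-recursive. The standard transformation for
  A → A α₁ | ... | A α_m | β₁ | ... | β_n
is
  A  → β₁ A' | ... | β_n A'
  A' → α₁ A' | ... | α_m A' | ε

T → + + becomes T → + + T'
T → T f becomes T' → f T'
Add T' → ε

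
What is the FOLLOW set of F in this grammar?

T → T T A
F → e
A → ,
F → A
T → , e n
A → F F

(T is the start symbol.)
In A → F F: F is followed by F, add FIRST(F) \ {ε} = { ',', 'e' }
In A → F F: F is at the end, add FOLLOW(A)

The FOLLOW sets referred to above (computed the same way, to a fixed point):
  FOLLOW(A) = { $, ',', 'e' }

Taking the union: FOLLOW(F) = { $, ',', 'e' }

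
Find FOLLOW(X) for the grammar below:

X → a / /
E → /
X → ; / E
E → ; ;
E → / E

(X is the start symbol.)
To compute FOLLOW(X), find every occurrence of X on a right-hand side N → α X β: add FIRST(β) \ {ε}, and if β is empty or nullable also add FOLLOW(N). Iterate to a fixed point.

X is the start symbol, so $ ∈ FOLLOW(X).
X does not occur on any right-hand side.

Taking the union: FOLLOW(X) = { $ }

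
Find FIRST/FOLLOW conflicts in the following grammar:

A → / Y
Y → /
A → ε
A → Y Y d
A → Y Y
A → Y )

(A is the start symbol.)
No FIRST/FOLLOW conflicts.

A FIRST/FOLLOW conflict occurs when a non-terminal N has a nullable alternative N → β (β ⇒* ε) and another alternative N → α with FIRST(α) ∩ FOLLOW(N) ≠ ∅: on such a lookahead the parser cannot decide between expanding α and letting N vanish via β.

Nullable non-terminals: A.
FIRST sets used below: FIRST(Y) = { '/' }

A: nullable alternative(s) A → ε; FOLLOW(A) = { $ }
  A → / Y: FIRST \ {ε} = { '/' } — disjoint from FOLLOW(A)
  A → ε: FIRST \ {ε} = { } — this is the only nullable alternative, skip
  A → Y Y d: FIRST \ {ε} = { '/' } — disjoint from FOLLOW(A)
  A → Y Y: FIRST \ {ε} = { '/' } — disjoint from FOLLOW(A)
  A → Y ): FIRST \ {ε} = { '/' } — disjoint from FOLLOW(A)

Y has no nullable alternative, so no FIRST/FOLLOW check is needed there.

No FIRST/FOLLOW conflicts found.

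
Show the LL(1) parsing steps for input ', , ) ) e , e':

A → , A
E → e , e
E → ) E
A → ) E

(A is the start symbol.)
LL(1) parsing maintains a stack (initially the start symbol over $) and the input. At each step: if the stack top is a terminal, match it against the current input token; if it is a non-terminal N, replace it with the RHS of M[N, lookahead] (the unique production whose predict set contains the lookahead).

Stack is shown with the top on the left.

Stack    Input            Action
--------------------------------
A $      , , ) ) e , e $  output A → , A
, A $    , , ) ) e , e $  match ','
A $      , ) ) e , e $    output A → , A
, A $    , ) ) e , e $    match ','
A $      ) ) e , e $      output A → ) E
) E $    ) ) e , e $      match ')'
E $      ) e , e $        output E → ) E
) E $    ) e , e $        match ')'
E $      e , e $          output E → e , e
e , e $  e , e $          match 'e'
, e $    , e $            match ','
e $      e $              match 'e'
$        $                accept

The string is accepted.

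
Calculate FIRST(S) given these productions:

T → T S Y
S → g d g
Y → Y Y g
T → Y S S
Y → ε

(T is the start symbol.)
To compute FIRST(S), examine every production with S on the left-hand side, reading each right-hand side left to right until a non-nullable symbol is reached.

From S → g d g:
  - g is a terminal: add 'g' and stop

Collecting: FIRST(S) = { 'g' }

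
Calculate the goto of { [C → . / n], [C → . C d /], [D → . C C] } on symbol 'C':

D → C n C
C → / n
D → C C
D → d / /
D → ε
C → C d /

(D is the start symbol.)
{ [C → . / n], [C → . C d /], [C → C . d /], [D → C . C] }

GOTO(I, 'C') = CLOSURE({ [A → αX.β] : [A → α.Xβ] ∈ I, X = 'C' })

Items with dot before 'C', with the dot advanced:
  [C → . C d /] → [C → C . d /]
  [D → . C C] → [D → C . C]
Closure of the advanced items:
  [D → C . C] has the dot before C: add [C → . / n], [C → . C d /]

GOTO = { [C → . / n], [C → . C d /], [C → C . d /], [D → C . C] }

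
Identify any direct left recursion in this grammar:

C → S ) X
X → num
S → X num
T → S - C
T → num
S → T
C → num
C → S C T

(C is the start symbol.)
Direct left recursion occurs when N → N α for some non-terminal N (the right-hand side begins with the left-hand side itself).

C → S ) X: starts with S
X → num: starts with num
S → X num: starts with X
T → S - C: starts with S
T → num: starts with num
S → T: starts with T
C → num: starts with num
C → S C T: starts with S

No direct left recursion found.

Answer: No direct left recursion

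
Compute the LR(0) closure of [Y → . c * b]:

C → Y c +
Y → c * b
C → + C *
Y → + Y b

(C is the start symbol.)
To compute CLOSURE, for each item [A → α.Bβ] where B is a non-terminal, add [B → .γ] for all productions B → γ; repeat for the newly added items until nothing changes.

Start with: [Y → . c * b]
The dot precedes the terminal c, so nothing is added.

CLOSURE = { [Y → . c * b] }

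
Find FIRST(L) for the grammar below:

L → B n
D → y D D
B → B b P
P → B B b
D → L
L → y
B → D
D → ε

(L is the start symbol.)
{ 'b', 'n', 'y' }

To compute FIRST(L), examine every production with L on the left-hand side, reading each right-hand side left to right until a non-nullable symbol is reached.

FIRST sets of the other non-terminals involved (by the same procedure, iterated to a fixed point):
  FIRST(B) = { 'b', 'n', 'y', ε }

From L → B n:
  - B is a non-terminal: add FIRST(B) \ {ε} = { 'b', 'n', 'y' }
    B is nullable, so continue to the next symbol
  - n is a terminal: add 'n' and stop
From L → y:
  - y is a terminal: add 'y' and stop

Collecting: FIRST(L) = { 'b', 'n', 'y' }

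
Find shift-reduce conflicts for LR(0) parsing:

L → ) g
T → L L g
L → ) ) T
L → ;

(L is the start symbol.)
A shift-reduce conflict occurs when an LR(0) state has both:
  - a complete (reduce) item [A → α .] (dot at the end), and
  - a shift item [B → β . c γ] (dot before a terminal).

Augment with L' → L and build the canonical LR(0) collection (I0 = CLOSURE({[L' → . L]}), then GOTO on every symbol after a dot until no new states appear). It has 10 states:
  I0: { [L → . ) ) T], [L → . ) g], [L → . ;], [L' → . L] }  — shift
  I1: { [L → ) . ) T], [L → ) . g] }  — shift
  I2: { [L → ; .] }  — reduce
  I3: { [L' → L .] }  — accept
  I4: { [L → ) ) . T], [L → . ) ) T], [L → . ) g], [L → . ;], [T → . L L g] }  — shift
  I5: { [L → ) g .] }  — reduce
  I6: { [L → . ) ) T], [L → . ) g], [L → . ;], [T → L . L g] }  — shift
  I7: { [L → ) ) T .] }  — reduce
  I8: { [T → L L . g] }  — shift
  I9: { [T → L L g .] }  — reduce

No state contains both a complete item and a shift item.

Answer: No shift-reduce conflicts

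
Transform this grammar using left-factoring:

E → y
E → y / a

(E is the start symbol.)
Left-factoring transforms A → αβ₁ | αβ₂ into A → αA' and A' → β₁ | β₂
(α is the longest common prefix among the alternatives). Repeat until
no nonterminal has two alternatives with a common prefix.

Round 1: E has alternatives sharing prefix 'y'. Introduce E': E → y E'
  Add: E' → ε
  Add: E' → / a

No remaining common prefixes — done.

Resulting grammar:
E → y E'
E' → ε
E' → / a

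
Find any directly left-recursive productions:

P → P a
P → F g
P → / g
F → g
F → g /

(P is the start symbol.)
P → P a: LEFT RECURSIVE (starts with P)
P → F g: starts with F
P → / g: starts with '/'
F → g: starts with g
F → g /: starts with g

The grammar has direct left recursion on: P.

Answer: Yes, P is left-recursive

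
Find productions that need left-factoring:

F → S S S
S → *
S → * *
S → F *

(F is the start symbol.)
Left-factoring is needed when two productions for the same non-terminal
share a common prefix on the right-hand side.

Productions for S:
  S → *
  S → * *
  S → F *

Found common prefix '*' in productions for S

Answer: Yes, S has productions with common prefix '*'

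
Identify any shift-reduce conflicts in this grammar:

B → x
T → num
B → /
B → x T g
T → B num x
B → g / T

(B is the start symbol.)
A shift-reduce conflict occurs when an LR(0) state has both:
  - a complete (reduce) item [A → α .] (dot at the end), and
  - a shift item [B → β . c γ] (dot before a terminal).

Augment with B' → B and build the canonical LR(0) collection (I0 = CLOSURE({[B' → . B]}), then GOTO on every symbol after a dot until no new states appear). It has 13 states:
  I0: { [B → . /], [B → . g / T], [B → . x T g], [B → . x], [B' → . B] }  — shift
  I1: { [B → / .] }  — reduce
  I2: { [B' → B .] }  — accept
  I3: { [B → g . / T] }  — shift
  I4: { [B → . /], [B → . g / T], [B → . x T g], [B → . x], [B → x . T g], [B → x .], [T → . B num x], [T → . num] }  — shift, reduce
  I5: { [T → B . num x] }  — shift
  I6: { [B → x T . g] }  — shift
  I7: { [T → num .] }  — reduce
  I8: { [B → x T g .] }  — reduce
  I9: { [T → B num . x] }  — shift
  I10: { [T → B num x .] }  — reduce
  I11: { [B → . /], [B → . g / T], [B → . x T g], [B → . x], [B → g / . T], [T → . B num x], [T → . num] }  — shift
  I12: { [B → g / T .] }  — reduce

I4 contains reduce item [B → x .] and shift items [B → . /], [B → . g / T], [B → . x], [B → . x T g], [T → . num] — shift-reduce conflict.

Answer: Yes — I4: [B → x .] vs [B → . /]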